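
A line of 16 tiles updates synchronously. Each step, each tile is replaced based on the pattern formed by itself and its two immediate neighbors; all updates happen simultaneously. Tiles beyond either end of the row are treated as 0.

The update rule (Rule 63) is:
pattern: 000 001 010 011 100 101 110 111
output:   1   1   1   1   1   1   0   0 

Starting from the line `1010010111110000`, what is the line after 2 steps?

1111111100001111
1000000011111000

1000000011111000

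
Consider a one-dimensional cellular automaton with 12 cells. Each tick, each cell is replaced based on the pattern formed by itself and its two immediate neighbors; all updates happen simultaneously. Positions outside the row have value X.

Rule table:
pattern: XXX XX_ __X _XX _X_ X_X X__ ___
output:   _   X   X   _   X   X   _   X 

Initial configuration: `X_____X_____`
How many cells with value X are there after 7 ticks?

tick 1: X_XXXXX_XXXX
tick 2: XX____XX____
tick 3: _X_XXX_X_XXX
tick 4: XXX__XXXX___
tick 5: __X_X___X_XX
tick 6: _XXXX_XXXX__
tick 7: X___XX___X_X
count of X: 5

5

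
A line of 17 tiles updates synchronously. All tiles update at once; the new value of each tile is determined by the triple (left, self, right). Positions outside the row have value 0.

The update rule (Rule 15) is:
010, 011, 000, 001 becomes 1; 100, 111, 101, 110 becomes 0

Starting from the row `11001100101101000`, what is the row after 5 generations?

10101001100110100

generation 1: 10011001101001011
generation 2: 10110011001011010
generation 3: 10100110011010010
generation 4: 10101100110010110
generation 5: 10101001100110100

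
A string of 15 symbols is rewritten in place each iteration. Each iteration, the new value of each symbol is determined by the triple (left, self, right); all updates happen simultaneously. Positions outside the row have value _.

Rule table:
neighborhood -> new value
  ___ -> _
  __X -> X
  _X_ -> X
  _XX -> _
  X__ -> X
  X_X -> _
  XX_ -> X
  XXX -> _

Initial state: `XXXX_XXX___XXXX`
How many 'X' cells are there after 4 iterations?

___X___XX_X___X
__XXX_X_X_XX_XX
_X__X_X_X__X__X
XXXXX_X_XXXXXXX
count of X: 13

13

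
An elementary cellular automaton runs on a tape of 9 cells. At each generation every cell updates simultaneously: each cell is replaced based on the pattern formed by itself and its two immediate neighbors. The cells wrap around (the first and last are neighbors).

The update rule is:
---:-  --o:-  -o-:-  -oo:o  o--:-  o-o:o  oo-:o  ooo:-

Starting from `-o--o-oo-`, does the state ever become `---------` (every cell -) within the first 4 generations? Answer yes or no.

-----ooo-
-----o-o-
------o--
---------
all cells are - at generation 4

yes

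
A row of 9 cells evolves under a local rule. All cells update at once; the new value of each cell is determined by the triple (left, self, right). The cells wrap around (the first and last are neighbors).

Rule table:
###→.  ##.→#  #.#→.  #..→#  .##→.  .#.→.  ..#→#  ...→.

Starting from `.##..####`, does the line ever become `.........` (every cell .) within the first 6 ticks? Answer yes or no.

no

tick 1: ..###...#
tick 2: ##..##.#.
tick 3: .###.#...
tick 4: #..#..#..
tick 5: .##.##.##
tick 6: ..#..#..#
tick 6 is ..#..#..#, still not uniform .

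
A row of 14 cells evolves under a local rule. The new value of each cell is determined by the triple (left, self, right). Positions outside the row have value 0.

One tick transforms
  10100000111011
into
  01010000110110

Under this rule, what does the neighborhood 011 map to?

1

At position 8 the neighborhood is 011; the next row has 1 there.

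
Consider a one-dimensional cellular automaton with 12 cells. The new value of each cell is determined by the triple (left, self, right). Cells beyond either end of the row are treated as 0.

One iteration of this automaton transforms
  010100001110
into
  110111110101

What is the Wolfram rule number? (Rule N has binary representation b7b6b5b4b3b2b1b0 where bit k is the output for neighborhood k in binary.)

position 9: 111 → 1  (bit 7 = 1)
position 10: 110 → 0  (bit 6 = 0)
position 2: 101 → 0  (bit 5 = 0)
position 4: 100 → 1  (bit 4 = 1)
position 8: 011 → 0  (bit 3 = 0)
position 1: 010 → 1  (bit 2 = 1)
position 0: 001 → 1  (bit 1 = 1)
position 5: 000 → 1  (bit 0 = 1)
bits b7..b0 = 10010111 = 151

151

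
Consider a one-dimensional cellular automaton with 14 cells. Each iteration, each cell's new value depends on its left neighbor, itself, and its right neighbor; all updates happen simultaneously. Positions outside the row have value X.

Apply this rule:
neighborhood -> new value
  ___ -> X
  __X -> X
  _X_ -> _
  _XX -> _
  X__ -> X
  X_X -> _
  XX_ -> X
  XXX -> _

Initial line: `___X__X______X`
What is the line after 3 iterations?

XX_XX_XXXXXX__

iteration 1: XXX_XX_XXXXXX_
iteration 2: __X__X______X_
iteration 3: XX_XX_XXXXXX__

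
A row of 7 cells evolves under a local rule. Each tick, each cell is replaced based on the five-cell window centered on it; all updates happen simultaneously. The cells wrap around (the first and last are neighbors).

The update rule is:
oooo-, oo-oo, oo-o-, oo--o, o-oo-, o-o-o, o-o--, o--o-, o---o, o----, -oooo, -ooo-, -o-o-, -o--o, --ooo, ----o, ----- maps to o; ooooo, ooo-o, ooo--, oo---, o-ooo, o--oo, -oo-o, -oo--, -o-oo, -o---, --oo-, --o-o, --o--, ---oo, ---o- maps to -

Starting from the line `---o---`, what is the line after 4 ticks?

oo---oo
o--o-oo
-oo---o
-o--o--

-o--o--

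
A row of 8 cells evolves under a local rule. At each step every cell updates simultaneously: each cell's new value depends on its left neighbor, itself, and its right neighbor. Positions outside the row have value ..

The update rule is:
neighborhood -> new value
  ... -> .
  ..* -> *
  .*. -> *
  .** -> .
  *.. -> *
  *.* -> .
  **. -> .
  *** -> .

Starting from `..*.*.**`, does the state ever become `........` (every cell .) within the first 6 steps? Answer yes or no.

.**.*...
*...**..
**.*..*.
...*****
..*.....
.***....
step 6 is .***...., still not uniform .

no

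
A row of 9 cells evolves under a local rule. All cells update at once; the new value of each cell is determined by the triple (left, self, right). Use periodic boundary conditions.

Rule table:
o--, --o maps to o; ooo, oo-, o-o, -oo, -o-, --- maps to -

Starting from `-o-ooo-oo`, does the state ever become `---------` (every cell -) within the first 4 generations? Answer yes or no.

generation 1: ---------
all cells are - at generation 1

yes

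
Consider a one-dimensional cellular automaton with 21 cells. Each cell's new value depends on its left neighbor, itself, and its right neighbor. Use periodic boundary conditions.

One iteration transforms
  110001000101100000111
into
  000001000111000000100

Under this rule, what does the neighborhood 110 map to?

0

At position 1 the neighborhood is 110; the next row has 0 there.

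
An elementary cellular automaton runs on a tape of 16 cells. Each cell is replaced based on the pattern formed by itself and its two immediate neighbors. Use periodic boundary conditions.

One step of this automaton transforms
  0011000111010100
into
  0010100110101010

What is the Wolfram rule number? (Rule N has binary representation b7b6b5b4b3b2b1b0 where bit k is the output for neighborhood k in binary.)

position 8: 111 → 1  (bit 7 = 1)
position 3: 110 → 0  (bit 6 = 0)
position 10: 101 → 1  (bit 5 = 1)
position 4: 100 → 1  (bit 4 = 1)
position 2: 011 → 1  (bit 3 = 1)
position 11: 010 → 0  (bit 2 = 0)
position 1: 001 → 0  (bit 1 = 0)
position 0: 000 → 0  (bit 0 = 0)
bits b7..b0 = 10111000 = 184

184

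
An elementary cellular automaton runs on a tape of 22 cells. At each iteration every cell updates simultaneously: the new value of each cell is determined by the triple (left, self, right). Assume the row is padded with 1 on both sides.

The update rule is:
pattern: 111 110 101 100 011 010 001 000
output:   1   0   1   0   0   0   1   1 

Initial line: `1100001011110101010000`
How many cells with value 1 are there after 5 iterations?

1001110101101010100111
0010101010010101001011
0101010100101010010101
1010101001010100101010
0101010010101001010101
count of 1: 10

10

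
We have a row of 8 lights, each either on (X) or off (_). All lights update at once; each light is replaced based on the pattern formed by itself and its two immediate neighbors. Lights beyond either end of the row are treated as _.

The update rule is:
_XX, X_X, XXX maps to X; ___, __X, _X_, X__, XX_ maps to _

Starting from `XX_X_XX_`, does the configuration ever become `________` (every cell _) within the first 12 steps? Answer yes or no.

X_X_XX__
_X_XX___
__XX____
__X_____
________
all cells are _ at step 5

yes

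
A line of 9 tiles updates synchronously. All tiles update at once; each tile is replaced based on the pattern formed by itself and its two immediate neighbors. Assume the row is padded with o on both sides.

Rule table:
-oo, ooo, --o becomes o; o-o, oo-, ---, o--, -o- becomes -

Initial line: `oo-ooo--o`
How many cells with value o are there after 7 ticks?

o--oo--oo
--oo--ooo
-oo--oooo
-o--ooooo
---oooooo
--ooooooo
-oooooooo
count of o: 8

8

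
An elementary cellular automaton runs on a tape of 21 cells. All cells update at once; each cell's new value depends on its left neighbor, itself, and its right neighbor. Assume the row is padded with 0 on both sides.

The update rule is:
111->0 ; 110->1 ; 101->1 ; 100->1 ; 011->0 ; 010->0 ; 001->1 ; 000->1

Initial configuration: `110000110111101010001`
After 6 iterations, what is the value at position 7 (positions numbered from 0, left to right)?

iteration 1: 011111011000110101110
iteration 2: 100001101111011010011
iteration 3: 011110110001101101101
iteration 4: 100011011110110110110
iteration 5: 011101100011011011011
iteration 6: 100110111101101101101
position 7 holds 1

1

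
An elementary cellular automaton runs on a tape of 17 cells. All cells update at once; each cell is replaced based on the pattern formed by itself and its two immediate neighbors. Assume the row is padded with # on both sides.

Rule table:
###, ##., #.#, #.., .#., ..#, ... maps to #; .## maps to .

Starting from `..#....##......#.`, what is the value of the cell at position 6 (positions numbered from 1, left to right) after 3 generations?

#######.#########
########.########
#########.#######
position 6 holds #

#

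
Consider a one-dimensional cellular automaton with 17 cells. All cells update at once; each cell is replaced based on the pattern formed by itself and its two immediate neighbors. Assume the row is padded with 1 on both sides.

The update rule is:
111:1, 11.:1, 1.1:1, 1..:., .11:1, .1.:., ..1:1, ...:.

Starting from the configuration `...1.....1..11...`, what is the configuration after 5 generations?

..1.....1..111..1
.1.....1..1111.11
1.....1..11111111
1....1..111111111
1...1..1111111111

1...1..1111111111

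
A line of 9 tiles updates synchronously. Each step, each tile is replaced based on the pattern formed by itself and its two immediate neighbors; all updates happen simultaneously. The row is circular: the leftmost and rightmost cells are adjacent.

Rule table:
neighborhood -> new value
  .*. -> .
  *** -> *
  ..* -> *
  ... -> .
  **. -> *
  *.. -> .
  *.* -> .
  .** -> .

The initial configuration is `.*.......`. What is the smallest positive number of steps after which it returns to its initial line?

9

*........
........*
.......*.
......*..
.....*...
....*....
...*.....
..*......
.*.......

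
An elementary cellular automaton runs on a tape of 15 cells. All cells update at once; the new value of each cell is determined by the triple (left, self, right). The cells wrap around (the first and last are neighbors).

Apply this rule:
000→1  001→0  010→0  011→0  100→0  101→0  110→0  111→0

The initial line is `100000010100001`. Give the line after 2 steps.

step 1: 001111000001100
step 2: 100000011100001

100000011100001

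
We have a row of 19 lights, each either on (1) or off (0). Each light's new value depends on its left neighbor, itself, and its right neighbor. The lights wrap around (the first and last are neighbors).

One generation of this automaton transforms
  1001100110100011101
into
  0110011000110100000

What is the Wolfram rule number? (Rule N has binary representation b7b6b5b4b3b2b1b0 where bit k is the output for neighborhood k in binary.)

22

position 15: 111 → 0  (bit 7 = 0)
position 0: 110 → 0  (bit 6 = 0)
position 9: 101 → 0  (bit 5 = 0)
position 1: 100 → 1  (bit 4 = 1)
position 3: 011 → 0  (bit 3 = 0)
position 10: 010 → 1  (bit 2 = 1)
position 2: 001 → 1  (bit 1 = 1)
position 12: 000 → 0  (bit 0 = 0)
bits b7..b0 = 00010110 = 22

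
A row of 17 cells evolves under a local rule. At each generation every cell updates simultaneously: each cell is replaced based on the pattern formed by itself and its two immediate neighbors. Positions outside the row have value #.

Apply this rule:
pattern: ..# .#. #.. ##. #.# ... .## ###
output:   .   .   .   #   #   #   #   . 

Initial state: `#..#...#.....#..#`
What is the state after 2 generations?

generation 1: #....#...###....#
generation 2: #.##...#.#.#.##.#

#.##...#.#.#.##.#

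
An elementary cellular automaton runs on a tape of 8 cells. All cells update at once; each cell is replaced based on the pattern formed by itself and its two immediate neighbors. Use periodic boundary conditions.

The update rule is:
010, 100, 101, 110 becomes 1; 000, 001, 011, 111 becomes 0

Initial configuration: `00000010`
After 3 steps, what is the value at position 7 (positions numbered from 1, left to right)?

0

00000011
10000001
11000000
position 7 holds 0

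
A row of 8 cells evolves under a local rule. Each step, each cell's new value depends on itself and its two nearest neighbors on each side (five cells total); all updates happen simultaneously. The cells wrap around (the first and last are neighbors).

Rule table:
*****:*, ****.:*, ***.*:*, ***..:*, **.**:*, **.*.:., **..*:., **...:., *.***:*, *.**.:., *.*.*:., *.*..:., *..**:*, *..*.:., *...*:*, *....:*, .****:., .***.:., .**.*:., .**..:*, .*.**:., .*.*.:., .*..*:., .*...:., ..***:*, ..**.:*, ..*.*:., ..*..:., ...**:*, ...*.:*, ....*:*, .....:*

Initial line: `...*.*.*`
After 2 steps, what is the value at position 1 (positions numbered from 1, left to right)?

.**.....
***.****
position 1 holds *

*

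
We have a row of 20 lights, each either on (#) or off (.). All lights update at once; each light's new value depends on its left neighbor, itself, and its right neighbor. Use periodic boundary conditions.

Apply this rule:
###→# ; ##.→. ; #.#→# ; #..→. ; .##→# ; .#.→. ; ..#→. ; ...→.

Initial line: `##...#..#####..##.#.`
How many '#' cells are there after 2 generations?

#.......####...#.#.#
........###.....#.##
count of #: 6

6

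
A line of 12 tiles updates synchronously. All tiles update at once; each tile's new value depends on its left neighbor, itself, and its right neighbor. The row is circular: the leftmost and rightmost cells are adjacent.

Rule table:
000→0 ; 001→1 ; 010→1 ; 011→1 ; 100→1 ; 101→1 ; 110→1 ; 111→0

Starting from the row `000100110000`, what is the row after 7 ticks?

tick 1: 001111111000
tick 2: 011000001100
tick 3: 111100011110
tick 4: 100110110011
tick 5: 111111111110
tick 6: 100000000011
tick 7: 110000000110

110000000110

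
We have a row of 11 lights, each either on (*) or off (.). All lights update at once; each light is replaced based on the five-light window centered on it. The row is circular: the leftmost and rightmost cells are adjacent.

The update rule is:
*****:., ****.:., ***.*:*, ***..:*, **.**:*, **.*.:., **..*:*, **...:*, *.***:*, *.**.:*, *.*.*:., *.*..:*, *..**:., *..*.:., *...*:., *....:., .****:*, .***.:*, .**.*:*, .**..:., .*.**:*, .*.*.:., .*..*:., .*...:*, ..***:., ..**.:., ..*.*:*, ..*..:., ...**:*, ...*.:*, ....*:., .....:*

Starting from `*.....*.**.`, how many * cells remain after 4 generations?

**.*.*****.
**..***..**
.**..***..*
**.*..***.*
count of *: 7

7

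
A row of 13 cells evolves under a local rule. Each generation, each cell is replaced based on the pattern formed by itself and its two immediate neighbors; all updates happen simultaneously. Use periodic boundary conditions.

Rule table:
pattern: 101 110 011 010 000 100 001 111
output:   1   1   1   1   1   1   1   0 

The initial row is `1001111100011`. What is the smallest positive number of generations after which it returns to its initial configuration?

1111000111110
1001111100011

2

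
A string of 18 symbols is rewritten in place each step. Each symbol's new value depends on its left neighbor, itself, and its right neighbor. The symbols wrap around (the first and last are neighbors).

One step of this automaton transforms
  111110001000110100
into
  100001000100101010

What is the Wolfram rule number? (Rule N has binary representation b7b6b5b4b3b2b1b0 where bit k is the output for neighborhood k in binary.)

56

position 1: 111 → 0  (bit 7 = 0)
position 4: 110 → 0  (bit 6 = 0)
position 14: 101 → 1  (bit 5 = 1)
position 5: 100 → 1  (bit 4 = 1)
position 0: 011 → 1  (bit 3 = 1)
position 8: 010 → 0  (bit 2 = 0)
position 7: 001 → 0  (bit 1 = 0)
position 6: 000 → 0  (bit 0 = 0)
bits b7..b0 = 00111000 = 56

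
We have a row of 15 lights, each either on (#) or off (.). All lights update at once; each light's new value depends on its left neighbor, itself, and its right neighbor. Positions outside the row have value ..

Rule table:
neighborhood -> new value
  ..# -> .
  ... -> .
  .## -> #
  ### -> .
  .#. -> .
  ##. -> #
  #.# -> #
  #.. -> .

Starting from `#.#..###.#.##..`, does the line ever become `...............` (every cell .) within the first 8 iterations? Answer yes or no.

no

iteration 1: .#...#.##.###..
iteration 2: ......#####.#..
iteration 3: ......#...##...
iteration 4: ..........##...
iteration 5: ..........##...  (fixed point — unchanged through iteration 8)
iteration 8 is ..........##..., still not uniform .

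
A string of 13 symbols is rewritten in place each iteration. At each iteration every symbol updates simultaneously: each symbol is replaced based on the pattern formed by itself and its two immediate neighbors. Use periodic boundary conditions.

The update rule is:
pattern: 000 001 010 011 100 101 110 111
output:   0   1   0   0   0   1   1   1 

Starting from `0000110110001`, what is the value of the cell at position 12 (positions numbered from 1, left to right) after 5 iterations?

0

0001011010010
0010101100100
0101010101000
1010101010000
0101010100001
position 12 holds 0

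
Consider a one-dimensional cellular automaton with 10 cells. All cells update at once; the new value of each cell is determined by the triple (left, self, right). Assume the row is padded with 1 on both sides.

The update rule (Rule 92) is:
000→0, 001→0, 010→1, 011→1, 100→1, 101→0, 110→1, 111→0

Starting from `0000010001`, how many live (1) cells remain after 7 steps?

5

1000011001
1100011101
0110010101
0111010101
0101010101
0101010101  (fixed point — unchanged through step 7)
count of 1: 5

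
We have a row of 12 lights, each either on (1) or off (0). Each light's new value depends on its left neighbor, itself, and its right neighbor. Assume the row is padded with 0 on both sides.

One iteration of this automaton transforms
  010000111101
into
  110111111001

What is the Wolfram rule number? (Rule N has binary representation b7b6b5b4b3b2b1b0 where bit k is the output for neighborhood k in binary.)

143

position 7: 111 → 1  (bit 7 = 1)
position 9: 110 → 0  (bit 6 = 0)
position 10: 101 → 0  (bit 5 = 0)
position 2: 100 → 0  (bit 4 = 0)
position 6: 011 → 1  (bit 3 = 1)
position 1: 010 → 1  (bit 2 = 1)
position 0: 001 → 1  (bit 1 = 1)
position 3: 000 → 1  (bit 0 = 1)
bits b7..b0 = 10001111 = 143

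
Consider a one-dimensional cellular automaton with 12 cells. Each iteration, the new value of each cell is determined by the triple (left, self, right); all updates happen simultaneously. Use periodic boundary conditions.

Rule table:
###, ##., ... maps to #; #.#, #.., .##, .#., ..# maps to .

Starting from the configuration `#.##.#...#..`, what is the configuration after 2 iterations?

##...#...###

iteration 1: ...#...#....
iteration 2: ##...#...###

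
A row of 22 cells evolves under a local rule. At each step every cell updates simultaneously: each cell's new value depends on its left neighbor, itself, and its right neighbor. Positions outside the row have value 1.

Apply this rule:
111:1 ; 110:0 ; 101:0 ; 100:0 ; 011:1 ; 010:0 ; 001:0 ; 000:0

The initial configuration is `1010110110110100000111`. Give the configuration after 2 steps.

0000000000000000000111

step 1: 0000100100100000000111
step 2: 0000000000000000000111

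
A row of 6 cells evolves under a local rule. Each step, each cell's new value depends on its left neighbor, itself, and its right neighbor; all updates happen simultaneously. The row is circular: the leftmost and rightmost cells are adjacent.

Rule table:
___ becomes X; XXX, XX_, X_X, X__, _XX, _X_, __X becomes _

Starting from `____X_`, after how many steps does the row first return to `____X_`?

step 1: XXX___
step 2: ____X_

2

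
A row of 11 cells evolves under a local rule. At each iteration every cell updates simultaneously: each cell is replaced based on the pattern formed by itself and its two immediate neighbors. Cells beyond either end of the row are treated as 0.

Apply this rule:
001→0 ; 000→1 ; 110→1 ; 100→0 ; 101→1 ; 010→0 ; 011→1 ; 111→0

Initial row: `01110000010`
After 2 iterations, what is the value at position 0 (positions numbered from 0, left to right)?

0

01010111000
00101101011
position 0 holds 0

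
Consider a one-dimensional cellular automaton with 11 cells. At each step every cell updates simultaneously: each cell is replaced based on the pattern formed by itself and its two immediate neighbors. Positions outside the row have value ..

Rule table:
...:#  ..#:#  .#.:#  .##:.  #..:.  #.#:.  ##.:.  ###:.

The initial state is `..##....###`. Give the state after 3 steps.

##...###...
...##....##
###...###..

###...###..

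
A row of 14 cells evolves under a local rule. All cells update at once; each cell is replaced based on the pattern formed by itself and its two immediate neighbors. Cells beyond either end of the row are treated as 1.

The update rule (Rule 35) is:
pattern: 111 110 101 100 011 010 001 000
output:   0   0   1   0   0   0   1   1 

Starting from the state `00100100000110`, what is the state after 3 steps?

step 1: 01001001111001
step 2: 10010010000010
step 3: 00100100111101

00100100111101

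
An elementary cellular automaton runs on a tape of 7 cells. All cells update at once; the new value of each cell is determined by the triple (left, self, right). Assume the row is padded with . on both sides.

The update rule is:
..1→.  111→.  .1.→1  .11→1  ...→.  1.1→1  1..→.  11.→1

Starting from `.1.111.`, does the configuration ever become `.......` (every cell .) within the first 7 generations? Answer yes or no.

no

generation 1: .111.1.
generation 2: .1.111.  (repeats generation 0; period 2)
generation 7: .111.1.
generation 7 is .111.1., still not uniform .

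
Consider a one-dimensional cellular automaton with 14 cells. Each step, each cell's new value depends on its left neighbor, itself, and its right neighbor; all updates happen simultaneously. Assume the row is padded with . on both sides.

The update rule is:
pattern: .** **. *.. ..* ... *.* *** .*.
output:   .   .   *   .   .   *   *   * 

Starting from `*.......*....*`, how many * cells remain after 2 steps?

**......**...*
..*.......*..*
count of *: 3

3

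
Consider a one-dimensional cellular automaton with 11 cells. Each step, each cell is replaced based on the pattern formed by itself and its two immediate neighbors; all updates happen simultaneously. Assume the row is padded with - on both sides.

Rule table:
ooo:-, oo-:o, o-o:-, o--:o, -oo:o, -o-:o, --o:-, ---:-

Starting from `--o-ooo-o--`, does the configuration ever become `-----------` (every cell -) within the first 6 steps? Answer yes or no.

step 1: --o-o-o-oo-
step 2: --o-o-o-ooo
step 3: --o-o-o-o-o
step 4: --o-o-o-o-o  (fixed point — unchanged through step 6)
step 6 is --o-o-o-o-o, still not uniform -

no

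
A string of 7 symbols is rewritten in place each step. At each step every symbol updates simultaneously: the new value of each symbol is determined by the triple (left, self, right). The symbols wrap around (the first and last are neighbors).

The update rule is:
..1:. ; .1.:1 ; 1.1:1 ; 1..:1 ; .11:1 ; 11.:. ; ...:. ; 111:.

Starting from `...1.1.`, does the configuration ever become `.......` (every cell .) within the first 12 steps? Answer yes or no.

no

...1111
1..1...
11.11..
1.11.1.
111.111
...11..
...1.1.  (repeats step 0; period 7)
step 12: 111.111
step 12 is 111.111, still not uniform .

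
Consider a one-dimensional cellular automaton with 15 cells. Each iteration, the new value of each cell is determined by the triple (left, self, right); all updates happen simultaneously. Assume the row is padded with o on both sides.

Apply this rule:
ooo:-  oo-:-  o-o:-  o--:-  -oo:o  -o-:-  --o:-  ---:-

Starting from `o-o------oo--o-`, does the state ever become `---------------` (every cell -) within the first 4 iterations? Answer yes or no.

---------o-----
---------------
all cells are - at iteration 2

yes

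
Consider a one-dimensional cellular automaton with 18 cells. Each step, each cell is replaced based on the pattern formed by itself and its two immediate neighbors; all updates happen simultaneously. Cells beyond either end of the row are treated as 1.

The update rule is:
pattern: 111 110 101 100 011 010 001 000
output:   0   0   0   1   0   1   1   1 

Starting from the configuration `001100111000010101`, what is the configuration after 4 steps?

110011000111110100
001100111000000111
110011000111111000
001100111000000111

001100111000000111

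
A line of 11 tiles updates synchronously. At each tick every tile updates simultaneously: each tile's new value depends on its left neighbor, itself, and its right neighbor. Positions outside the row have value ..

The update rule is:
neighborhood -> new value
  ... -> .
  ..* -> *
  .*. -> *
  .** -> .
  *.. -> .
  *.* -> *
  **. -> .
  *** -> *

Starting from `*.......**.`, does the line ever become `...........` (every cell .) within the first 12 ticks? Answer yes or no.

*......*...
*.....**...
*....*.....
*...**.....
*..*.......
*.**.......
**.........
...........
all cells are . at tick 8

yes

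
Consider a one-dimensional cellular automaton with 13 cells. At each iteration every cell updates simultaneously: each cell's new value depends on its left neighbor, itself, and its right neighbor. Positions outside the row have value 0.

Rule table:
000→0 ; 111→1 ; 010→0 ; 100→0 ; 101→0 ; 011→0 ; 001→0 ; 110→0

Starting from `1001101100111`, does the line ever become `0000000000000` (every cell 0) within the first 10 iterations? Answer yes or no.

yes

0000000000010
0000000000000
all cells are 0 at iteration 2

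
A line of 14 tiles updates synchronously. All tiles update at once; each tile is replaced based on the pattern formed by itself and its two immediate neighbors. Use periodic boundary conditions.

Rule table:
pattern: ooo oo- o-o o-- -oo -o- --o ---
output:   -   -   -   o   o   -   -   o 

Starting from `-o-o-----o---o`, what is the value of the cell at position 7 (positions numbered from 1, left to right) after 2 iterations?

----oooo--oo--
ooo-o---o-o-oo
position 7 holds -

-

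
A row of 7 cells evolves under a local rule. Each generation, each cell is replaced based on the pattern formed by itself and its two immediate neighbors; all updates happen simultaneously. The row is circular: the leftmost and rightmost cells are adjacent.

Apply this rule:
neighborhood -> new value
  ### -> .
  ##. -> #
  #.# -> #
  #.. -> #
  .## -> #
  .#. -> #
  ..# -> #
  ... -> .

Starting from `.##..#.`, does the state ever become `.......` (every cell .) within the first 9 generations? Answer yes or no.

generation 1: #######
generation 2: .......
all cells are . at generation 2

yes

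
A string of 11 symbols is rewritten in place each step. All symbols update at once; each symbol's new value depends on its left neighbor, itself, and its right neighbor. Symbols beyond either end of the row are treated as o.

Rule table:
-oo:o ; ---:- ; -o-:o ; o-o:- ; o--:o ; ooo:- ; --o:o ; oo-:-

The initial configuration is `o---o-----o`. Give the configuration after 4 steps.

-o-o----ooo

-o-ooo---oo
-o-o--o-oo-
-o-oooo-o--
-o-o----ooo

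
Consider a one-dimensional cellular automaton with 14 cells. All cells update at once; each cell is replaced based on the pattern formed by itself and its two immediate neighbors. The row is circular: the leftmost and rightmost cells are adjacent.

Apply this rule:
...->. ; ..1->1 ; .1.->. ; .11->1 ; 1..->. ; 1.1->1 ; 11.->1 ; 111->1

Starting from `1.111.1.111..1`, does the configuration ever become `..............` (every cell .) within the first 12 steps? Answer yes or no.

111111.1111.11
11111111111111
11111111111111  (fixed point — unchanged through step 12)
step 12 is 11111111111111, still not uniform .

no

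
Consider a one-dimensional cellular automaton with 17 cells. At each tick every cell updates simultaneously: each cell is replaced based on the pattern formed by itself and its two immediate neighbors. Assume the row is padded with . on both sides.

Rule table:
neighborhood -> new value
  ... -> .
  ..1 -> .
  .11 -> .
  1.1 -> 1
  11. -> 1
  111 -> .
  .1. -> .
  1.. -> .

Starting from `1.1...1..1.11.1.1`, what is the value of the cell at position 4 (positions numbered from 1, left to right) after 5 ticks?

tick 1: .1........1.11.1.
tick 2: ...........1.11..
tick 3: ............1.1..
tick 4: .............1...
tick 5: .................
position 4 holds .

.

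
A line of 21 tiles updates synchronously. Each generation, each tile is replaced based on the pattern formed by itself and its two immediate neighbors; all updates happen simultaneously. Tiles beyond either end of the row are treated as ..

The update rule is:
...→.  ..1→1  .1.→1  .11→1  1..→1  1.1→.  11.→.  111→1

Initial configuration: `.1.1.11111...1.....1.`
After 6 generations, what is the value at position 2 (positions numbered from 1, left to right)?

generation 1: 11.1.1111.1.111...111
generation 2: 1..1.111..1.11.1.111.
generation 3: 1111.11.111.1..1.11.1
generation 4: 111..1..11..1111.1..1
generation 5: 11.111111.11111..1111
generation 6: 1..11111..1111.11111.
position 2 holds .

.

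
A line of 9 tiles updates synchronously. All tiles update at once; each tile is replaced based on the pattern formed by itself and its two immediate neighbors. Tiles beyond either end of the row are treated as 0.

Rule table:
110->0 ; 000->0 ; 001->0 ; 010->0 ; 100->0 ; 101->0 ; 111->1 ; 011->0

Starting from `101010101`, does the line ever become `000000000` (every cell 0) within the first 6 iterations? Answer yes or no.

yes

iteration 1: 000000000
all cells are 0 at iteration 1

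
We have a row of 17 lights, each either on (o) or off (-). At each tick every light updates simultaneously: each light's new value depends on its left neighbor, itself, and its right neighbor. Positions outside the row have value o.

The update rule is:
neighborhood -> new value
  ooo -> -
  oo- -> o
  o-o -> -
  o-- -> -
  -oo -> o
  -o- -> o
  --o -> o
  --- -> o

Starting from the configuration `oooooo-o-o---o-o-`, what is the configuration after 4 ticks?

-o-ooo-o-o-o-o-o-

tick 1: -----o-o-o-ooo-o-
tick 2: -ooooo-o-o-o-o-o-
tick 3: -o---o-o-o-o-o-o-
tick 4: -o-ooo-o-o-o-o-o-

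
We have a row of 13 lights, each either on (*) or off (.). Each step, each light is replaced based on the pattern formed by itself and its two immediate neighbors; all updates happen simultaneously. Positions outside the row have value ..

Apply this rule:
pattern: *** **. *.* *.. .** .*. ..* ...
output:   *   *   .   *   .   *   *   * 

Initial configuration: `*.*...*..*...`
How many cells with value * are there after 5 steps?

11

step 1: *.***********
step 2: *..**********
step 3: ***.*********
step 4: .**..********
step 5: *.***.*******
count of *: 11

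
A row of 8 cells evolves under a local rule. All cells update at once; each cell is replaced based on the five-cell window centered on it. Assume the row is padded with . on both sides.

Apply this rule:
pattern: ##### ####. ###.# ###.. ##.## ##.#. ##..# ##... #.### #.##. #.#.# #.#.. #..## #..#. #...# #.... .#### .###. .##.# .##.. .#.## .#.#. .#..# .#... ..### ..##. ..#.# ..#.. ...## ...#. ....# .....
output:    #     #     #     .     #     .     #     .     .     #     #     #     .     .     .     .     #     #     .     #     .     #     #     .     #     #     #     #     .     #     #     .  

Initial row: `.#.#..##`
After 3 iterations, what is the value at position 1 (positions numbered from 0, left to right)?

#

#####.##
########
#######.
position 1 holds #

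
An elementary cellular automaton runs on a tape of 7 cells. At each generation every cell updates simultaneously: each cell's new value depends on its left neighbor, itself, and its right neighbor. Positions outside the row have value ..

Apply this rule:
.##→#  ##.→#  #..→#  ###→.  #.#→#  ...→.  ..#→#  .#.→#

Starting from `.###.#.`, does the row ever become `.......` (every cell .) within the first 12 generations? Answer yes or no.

no

##.####
####..#
#..####
####..#  (repeats generation 2; period 2)
generation 12: ####..#
generation 12 is ####..#, still not uniform .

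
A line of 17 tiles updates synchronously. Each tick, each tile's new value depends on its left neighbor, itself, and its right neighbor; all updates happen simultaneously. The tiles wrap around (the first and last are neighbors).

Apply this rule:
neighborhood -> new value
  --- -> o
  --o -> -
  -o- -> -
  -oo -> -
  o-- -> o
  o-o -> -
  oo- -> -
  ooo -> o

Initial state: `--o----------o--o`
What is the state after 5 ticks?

-o--o--o----o--o-

o--ooooooooo--o--
-o--ooooooo-o--o-
--o--ooooo---o--o
o--o--ooo-oo--o--
-o--o--o----o--o-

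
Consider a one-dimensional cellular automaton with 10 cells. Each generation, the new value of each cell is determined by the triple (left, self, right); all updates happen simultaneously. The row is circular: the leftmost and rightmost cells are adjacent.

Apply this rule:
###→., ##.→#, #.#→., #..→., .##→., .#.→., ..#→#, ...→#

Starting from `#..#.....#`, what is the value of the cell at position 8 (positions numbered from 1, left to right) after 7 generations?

#.#..####.
....#...#.
####..##..
...#.#.#.#
.##.......
#.#.######
#.........
position 8 holds .

.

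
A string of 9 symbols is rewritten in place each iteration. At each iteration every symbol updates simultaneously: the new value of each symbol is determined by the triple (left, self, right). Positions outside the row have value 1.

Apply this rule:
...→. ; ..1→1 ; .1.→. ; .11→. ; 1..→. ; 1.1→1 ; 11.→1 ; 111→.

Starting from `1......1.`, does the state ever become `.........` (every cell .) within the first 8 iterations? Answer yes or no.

1.....1.1
1....1.1.
1...1.1.1
1..1.1.1.
1.1.1.1.1
11.1.1.1.
.11.1.1.1
1.11.1.1.
iteration 8 is 1.11.1.1., still not uniform .

no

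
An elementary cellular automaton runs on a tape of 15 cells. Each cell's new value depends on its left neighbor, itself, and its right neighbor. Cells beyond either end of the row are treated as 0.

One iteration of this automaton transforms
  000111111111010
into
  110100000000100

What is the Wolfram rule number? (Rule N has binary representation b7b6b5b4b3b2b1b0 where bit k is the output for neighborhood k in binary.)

41

position 4: 111 → 0  (bit 7 = 0)
position 11: 110 → 0  (bit 6 = 0)
position 12: 101 → 1  (bit 5 = 1)
position 14: 100 → 0  (bit 4 = 0)
position 3: 011 → 1  (bit 3 = 1)
position 13: 010 → 0  (bit 2 = 0)
position 2: 001 → 0  (bit 1 = 0)
position 0: 000 → 1  (bit 0 = 1)
bits b7..b0 = 00101001 = 41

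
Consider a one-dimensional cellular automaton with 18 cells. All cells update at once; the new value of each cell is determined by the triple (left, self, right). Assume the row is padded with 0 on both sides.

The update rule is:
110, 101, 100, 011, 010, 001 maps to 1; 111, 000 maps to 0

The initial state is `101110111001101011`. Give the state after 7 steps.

111011111100000001

111011101111111111
101110111000000001
111011101100000011
101110111110000111
111011100011001101
101110110111111111
111011111100000001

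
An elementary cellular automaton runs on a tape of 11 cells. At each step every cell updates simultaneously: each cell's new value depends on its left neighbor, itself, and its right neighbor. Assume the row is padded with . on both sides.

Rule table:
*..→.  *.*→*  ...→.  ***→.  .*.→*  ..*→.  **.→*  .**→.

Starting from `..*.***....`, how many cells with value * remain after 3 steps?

2

..**..*....
...*..*....
...*..*....
count of *: 2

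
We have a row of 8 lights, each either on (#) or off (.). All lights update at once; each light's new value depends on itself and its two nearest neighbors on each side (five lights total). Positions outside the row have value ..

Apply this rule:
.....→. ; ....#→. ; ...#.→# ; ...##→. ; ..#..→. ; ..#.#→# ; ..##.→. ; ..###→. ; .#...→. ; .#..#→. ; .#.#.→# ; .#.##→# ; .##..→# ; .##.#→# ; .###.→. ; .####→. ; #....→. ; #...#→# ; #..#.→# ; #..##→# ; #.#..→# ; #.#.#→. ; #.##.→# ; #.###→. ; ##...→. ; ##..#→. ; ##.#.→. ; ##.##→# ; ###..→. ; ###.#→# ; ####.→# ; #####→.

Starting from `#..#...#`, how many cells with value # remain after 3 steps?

5

..#..##.
.#..#.#.
#..####.
count of #: 5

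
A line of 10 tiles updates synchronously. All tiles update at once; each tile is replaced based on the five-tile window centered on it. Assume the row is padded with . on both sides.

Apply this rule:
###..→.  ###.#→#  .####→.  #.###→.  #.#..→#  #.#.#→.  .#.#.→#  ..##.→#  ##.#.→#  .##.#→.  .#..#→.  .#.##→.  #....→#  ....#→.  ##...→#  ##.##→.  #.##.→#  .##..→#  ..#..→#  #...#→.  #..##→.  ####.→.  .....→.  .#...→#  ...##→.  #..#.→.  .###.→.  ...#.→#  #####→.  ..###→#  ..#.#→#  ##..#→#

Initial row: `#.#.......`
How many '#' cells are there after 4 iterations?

4

iteration 1: #####.....
iteration 2: #....##...
iteration 3: ###..####.
iteration 4: #..#.#...#
count of #: 4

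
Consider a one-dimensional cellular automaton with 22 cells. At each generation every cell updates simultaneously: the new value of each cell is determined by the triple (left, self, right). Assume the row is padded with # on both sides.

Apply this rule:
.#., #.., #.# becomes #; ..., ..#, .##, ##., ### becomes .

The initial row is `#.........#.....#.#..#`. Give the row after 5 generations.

.#........##....####..
###.........#.......#.
...#........##......##
#..##.........#.......
.#...#........##......

.#...#........##......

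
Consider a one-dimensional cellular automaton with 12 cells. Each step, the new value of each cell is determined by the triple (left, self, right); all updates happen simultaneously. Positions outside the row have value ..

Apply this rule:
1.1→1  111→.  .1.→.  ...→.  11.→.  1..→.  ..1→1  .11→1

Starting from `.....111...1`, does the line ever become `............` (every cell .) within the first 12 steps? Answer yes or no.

....11....1.
...11....1..
..11....1...
.11....1....
11....1.....
1....1......
....1.......
...1........
..1.........
.1..........
1...........
............
all cells are . at step 12

yes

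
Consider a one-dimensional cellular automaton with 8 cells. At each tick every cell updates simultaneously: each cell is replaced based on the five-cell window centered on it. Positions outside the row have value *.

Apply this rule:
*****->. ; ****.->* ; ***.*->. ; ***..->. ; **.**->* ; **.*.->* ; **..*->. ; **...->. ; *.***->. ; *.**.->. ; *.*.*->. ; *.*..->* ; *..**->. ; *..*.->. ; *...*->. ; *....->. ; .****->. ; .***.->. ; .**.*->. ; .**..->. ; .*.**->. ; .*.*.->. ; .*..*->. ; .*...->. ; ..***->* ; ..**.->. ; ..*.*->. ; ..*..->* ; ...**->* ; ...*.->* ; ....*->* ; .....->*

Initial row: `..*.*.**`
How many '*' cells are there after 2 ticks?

........
..******
count of *: 6

6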